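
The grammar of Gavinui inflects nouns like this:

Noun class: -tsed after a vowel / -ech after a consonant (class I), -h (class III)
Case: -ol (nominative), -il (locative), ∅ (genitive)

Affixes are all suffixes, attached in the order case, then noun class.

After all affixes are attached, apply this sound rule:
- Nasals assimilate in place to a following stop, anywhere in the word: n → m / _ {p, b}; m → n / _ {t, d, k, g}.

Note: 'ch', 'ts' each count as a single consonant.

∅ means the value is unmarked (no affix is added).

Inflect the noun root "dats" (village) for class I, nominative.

datsolech

Attach case nominative -ol → datsol.
Attach noun class class I -ech (after consonant 'l') → datsolech.
Nasal assimilation: no change.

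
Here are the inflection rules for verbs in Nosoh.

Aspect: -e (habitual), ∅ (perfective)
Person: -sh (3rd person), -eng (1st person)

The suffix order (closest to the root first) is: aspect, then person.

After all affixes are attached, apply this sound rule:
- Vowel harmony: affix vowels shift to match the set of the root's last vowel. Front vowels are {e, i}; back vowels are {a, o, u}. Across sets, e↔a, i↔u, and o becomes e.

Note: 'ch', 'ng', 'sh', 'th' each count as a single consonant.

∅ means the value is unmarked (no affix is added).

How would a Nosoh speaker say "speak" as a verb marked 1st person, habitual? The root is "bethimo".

bethimoaang

Attach aspect habitual -e → bethimoe.
Attach person 1st person -eng → bethimoeeng.
Apply vowel harmony: bethimoeeng → bethimoaang.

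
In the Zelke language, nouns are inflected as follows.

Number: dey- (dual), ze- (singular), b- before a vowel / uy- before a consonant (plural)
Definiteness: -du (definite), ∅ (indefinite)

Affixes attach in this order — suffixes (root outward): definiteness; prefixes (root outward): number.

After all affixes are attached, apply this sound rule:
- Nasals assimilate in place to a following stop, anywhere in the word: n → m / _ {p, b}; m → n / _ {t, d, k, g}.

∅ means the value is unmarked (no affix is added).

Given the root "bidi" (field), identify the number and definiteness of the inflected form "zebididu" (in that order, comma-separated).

Segment: ze-bidi-du.
number: ze- → singular.
definiteness: -du → definite.

singular, definite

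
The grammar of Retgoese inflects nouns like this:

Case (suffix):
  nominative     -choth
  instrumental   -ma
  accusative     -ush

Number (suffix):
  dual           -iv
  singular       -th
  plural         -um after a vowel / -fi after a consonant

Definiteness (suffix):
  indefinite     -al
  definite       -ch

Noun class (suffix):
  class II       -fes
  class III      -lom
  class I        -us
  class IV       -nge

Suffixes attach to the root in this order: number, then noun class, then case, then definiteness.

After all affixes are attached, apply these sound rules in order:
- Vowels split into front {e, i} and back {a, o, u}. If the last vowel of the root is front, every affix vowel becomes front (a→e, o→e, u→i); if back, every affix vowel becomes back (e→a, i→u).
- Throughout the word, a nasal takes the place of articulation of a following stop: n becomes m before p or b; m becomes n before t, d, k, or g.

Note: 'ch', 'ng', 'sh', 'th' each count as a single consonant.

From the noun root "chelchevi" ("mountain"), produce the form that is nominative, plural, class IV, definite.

Attach number plural -um (after vowel 'i') → chelchevium.
Attach noun class class IV -nge → chelcheviumnge.
Attach case nominative -choth → chelcheviumngechoth.
Attach definiteness definite -ch → chelcheviumngechothch.
Apply vowel harmony: chelcheviumngechothch → chelcheviimngechethch.
Nasal assimilation: no change.

chelcheviimngechethch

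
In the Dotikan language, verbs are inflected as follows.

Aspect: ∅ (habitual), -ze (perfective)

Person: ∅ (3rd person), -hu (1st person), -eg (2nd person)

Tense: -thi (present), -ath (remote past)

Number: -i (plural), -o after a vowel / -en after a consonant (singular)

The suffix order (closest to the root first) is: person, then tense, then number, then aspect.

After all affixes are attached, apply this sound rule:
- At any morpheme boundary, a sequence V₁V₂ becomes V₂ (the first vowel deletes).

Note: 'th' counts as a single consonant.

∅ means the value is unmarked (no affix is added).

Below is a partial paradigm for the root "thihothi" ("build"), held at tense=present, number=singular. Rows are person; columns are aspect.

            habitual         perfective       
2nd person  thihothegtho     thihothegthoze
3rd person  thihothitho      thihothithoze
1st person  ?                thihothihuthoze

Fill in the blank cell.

thihothihutho

Attach person 1st person -hu → thihothihu.
Attach tense present -thi → thihothihuthi.
Attach number singular -o (after vowel 'i') → thihothihuthio.
aspect = habitual: zero marking, form stays thihothihuthio.
Apply vowel deletion: thihothihuthio → thihothihutho.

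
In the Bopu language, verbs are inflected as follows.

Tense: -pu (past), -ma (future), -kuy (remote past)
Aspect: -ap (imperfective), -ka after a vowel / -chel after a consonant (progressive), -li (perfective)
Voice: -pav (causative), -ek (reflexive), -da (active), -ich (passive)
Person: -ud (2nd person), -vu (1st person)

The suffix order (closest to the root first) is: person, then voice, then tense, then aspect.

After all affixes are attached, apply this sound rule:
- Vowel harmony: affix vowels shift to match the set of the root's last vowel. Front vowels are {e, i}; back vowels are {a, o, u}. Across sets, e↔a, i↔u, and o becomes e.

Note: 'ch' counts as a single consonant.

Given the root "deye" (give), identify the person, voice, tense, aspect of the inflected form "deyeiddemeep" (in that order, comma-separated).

2nd person, active, future, imperfective

Segment: deye-ud-da-ma-ap.
person: -ud → 2nd person.
voice: -da → active.
tense: -ma → future.
aspect: -ap → imperfective.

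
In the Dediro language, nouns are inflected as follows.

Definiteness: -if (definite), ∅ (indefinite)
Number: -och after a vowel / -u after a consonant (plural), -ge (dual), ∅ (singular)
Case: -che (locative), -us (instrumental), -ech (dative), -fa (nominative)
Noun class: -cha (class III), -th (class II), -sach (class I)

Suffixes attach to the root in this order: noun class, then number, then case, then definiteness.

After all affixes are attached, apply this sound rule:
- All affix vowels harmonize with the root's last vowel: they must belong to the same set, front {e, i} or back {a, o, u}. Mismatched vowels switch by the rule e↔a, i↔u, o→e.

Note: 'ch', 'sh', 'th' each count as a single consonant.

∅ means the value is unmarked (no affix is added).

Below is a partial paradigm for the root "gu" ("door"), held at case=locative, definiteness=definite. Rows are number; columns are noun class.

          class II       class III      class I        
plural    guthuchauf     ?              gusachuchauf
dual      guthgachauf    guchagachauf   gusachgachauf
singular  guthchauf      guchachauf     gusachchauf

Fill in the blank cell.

Attach noun class class III -cha → gucha.
Attach number plural -och (after vowel 'a') → guchaoch.
Attach case locative -che → guchaochche.
Attach definiteness definite -if → guchaochcheif.
Apply vowel harmony: guchaochcheif → guchaochchauf.

guchaochchauf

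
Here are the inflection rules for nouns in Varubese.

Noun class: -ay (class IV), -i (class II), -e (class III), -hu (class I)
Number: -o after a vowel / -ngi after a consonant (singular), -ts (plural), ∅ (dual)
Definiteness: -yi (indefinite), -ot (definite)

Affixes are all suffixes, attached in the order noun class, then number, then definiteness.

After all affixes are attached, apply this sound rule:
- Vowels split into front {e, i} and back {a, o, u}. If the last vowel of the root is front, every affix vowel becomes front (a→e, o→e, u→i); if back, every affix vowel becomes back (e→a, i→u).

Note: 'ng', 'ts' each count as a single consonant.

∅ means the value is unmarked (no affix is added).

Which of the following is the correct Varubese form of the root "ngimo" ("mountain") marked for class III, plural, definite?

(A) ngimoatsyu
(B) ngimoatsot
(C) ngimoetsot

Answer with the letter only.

B

Attach noun class class III -e → ngimoe.
Attach number plural -ts → ngimoets.
Attach definiteness definite -ot → ngimoetsot.
Apply vowel harmony: ngimoetsot → ngimoatsot.
So the correct form is ngimoatsot, option (B).
(C) ngimoetsot is wrong: it fails to apply the sound rule(s).
(A) ngimoatsyu is wrong: it uses indefinite instead of definite for definiteness.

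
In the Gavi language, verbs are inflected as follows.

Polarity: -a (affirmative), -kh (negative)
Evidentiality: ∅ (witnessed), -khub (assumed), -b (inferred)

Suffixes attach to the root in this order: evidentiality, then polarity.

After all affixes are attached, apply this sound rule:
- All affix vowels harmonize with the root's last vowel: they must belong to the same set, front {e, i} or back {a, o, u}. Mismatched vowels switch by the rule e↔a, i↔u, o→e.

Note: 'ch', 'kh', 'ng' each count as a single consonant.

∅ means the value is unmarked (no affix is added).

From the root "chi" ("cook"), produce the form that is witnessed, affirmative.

evidentiality = witnessed: zero marking, form stays chi.
Attach polarity affirmative -a → chia.
Apply vowel harmony: chia → chie.

chie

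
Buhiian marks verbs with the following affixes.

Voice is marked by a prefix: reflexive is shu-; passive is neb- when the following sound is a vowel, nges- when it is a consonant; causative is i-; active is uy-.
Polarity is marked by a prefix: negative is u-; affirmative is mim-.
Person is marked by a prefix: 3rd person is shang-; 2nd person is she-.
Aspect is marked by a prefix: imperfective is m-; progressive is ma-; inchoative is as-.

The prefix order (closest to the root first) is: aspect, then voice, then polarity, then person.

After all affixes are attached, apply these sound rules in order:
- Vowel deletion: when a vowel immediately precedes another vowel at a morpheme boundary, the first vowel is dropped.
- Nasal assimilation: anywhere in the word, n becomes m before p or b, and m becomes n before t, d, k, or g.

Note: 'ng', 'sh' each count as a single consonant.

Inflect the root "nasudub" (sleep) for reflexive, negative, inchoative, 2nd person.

shushasnasudub

Attach aspect inchoative as- → asnasudub.
Attach voice reflexive shu- → shuasnasudub.
Attach polarity negative u- → ushuasnasudub.
Attach person 2nd person she- → sheushuasnasudub.
Apply vowel deletion: sheushuasnasudub → shushasnasudub.
Nasal assimilation: no change.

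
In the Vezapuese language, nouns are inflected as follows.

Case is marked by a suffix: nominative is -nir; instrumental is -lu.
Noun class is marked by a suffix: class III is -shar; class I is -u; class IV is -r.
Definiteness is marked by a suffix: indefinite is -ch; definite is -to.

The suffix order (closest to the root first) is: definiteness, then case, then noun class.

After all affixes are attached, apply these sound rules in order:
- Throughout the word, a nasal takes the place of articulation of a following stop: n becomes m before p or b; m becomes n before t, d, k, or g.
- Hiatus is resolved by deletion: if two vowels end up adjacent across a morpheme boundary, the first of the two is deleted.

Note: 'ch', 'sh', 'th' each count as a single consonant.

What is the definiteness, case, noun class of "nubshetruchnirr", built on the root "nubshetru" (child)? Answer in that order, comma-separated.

Segment: nubshetru-ch-nir-r.
definiteness: -ch → indefinite.
case: -nir → nominative.
noun class: -r → class IV.

indefinite, nominative, class IV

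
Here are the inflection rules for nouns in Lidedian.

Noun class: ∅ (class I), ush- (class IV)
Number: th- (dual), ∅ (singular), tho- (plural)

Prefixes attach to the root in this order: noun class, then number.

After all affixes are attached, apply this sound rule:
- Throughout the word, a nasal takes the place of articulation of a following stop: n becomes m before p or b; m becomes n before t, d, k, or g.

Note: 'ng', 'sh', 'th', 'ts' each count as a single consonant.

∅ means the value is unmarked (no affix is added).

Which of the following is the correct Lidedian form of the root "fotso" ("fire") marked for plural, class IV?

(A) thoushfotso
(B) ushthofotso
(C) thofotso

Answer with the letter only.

Attach noun class class IV ush- → ushfotso.
Attach number plural tho- → thoushfotso.
Nasal assimilation: no change.
So the correct form is thoushfotso, option (A).
(C) thofotso is wrong: it uses class I instead of class IV for noun class.
(B) ushthofotso is wrong: it has the affixes in the wrong order.

A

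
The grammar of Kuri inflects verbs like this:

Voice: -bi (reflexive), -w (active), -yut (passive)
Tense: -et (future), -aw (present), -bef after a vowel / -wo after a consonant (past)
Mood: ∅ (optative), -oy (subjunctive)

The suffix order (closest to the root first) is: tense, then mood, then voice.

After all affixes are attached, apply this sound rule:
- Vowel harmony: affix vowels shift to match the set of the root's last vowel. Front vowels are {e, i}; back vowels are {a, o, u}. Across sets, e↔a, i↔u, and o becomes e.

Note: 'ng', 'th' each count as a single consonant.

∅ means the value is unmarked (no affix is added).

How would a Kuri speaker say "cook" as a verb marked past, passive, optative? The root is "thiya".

Attach tense past -bef (after vowel 'a') → thiyabef.
mood = optative: zero marking, form stays thiyabef.
Attach voice passive -yut → thiyabefyut.
Apply vowel harmony: thiyabefyut → thiyabafyut.

thiyabafyut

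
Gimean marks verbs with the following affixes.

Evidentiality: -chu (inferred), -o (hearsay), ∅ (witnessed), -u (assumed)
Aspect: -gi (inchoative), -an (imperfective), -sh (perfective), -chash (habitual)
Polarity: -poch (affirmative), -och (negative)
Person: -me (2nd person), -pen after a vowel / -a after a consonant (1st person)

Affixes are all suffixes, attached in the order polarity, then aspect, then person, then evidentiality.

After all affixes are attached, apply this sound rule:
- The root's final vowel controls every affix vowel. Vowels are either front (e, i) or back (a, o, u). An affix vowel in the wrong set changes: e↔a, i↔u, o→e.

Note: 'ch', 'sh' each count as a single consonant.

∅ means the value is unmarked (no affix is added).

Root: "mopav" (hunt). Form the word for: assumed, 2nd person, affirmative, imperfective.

mopavpochanmau

Attach polarity affirmative -poch → mopavpoch.
Attach aspect imperfective -an → mopavpochan.
Attach person 2nd person -me → mopavpochanme.
Attach evidentiality assumed -u → mopavpochanmeu.
Apply vowel harmony: mopavpochanmeu → mopavpochanmau.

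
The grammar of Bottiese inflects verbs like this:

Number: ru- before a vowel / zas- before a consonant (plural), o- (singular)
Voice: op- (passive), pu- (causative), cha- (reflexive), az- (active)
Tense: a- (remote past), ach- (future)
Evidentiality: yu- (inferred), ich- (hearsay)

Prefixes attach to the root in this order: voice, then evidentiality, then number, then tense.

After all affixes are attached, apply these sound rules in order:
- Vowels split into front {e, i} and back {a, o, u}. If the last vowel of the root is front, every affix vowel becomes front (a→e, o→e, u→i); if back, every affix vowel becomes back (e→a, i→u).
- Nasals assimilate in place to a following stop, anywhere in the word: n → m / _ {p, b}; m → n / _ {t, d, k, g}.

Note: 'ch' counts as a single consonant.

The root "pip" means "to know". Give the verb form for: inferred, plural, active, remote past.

Attach voice active az- → azpip.
Attach evidentiality inferred yu- → yuazpip.
Attach number plural zas- (before consonant 'y') → zasyuazpip.
Attach tense remote past a- → azasyuazpip.
Apply vowel harmony: azasyuazpip → ezesyiezpip.
Nasal assimilation: no change.

ezesyiezpip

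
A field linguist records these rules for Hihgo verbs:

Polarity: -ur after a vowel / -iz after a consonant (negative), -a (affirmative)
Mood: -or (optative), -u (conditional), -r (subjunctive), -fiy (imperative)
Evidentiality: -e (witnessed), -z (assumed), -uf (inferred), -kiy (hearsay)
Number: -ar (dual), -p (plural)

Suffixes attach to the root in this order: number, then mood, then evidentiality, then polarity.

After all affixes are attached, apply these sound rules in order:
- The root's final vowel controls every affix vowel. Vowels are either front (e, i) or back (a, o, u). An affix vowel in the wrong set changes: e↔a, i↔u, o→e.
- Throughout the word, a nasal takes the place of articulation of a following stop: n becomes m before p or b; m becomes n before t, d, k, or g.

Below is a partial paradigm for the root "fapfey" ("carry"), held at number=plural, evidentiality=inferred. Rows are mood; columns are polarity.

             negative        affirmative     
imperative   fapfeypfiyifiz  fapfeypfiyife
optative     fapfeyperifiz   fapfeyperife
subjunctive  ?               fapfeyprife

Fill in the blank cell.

fapfeyprifiz

Attach number plural -p → fapfeyp.
Attach mood subjunctive -r → fapfeypr.
Attach evidentiality inferred -uf → fapfeypruf.
Attach polarity negative -iz (after consonant 'f') → fapfeyprufiz.
Apply vowel harmony: fapfeyprufiz → fapfeyprifiz.
Nasal assimilation: no change.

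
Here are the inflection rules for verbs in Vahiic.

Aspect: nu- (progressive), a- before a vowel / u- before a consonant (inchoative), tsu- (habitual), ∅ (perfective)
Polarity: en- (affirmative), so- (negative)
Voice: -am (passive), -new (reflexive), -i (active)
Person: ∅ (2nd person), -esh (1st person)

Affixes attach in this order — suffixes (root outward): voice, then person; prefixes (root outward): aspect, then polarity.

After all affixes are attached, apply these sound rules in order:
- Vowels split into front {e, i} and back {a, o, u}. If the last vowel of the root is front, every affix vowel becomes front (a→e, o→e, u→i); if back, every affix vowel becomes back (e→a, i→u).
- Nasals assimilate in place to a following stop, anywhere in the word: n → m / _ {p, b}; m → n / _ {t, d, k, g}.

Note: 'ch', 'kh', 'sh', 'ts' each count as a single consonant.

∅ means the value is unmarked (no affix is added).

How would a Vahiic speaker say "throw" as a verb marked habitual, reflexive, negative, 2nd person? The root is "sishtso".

Attach voice reflexive -new → sishtsonew.
Attach aspect habitual tsu- → tsusishtsonew.
Attach polarity negative so- → sotsusishtsonew.
person = 2nd person: zero marking, form stays sotsusishtsonew.
Apply vowel harmony: sotsusishtsonew → sotsusishtsonaw.
Nasal assimilation: no change.

sotsusishtsonaw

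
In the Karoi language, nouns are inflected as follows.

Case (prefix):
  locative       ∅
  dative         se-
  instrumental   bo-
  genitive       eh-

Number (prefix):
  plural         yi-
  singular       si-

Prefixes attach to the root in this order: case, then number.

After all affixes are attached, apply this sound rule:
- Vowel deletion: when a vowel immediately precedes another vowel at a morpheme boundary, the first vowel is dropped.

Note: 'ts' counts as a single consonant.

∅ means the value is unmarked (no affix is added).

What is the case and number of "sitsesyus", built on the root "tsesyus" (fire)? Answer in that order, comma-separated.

locative, singular

Segment: si-tsesyus.
case: ∅ → locative.
number: si- → singular.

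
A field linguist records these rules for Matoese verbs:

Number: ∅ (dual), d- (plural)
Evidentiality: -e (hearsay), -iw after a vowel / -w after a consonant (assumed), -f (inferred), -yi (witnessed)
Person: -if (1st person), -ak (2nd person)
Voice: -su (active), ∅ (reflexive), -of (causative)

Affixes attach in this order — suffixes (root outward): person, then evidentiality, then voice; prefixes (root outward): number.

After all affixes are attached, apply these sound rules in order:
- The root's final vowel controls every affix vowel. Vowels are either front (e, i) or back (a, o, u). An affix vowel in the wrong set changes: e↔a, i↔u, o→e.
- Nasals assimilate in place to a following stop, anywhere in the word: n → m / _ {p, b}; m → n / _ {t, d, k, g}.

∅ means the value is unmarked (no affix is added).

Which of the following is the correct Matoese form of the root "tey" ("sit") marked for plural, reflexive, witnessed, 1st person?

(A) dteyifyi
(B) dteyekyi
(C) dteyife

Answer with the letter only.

Attach number plural d- → dtey.
Attach person 1st person -if → dteyif.
Attach evidentiality witnessed -yi → dteyifyi.
voice = reflexive: zero marking, form stays dteyifyi.
Vowel harmony: no change.
Nasal assimilation: no change.
So the correct form is dteyifyi, option (A).
(B) dteyekyi is wrong: it uses 2nd person instead of 1st person for person.
(C) dteyife is wrong: it uses hearsay instead of witnessed for evidentiality.

A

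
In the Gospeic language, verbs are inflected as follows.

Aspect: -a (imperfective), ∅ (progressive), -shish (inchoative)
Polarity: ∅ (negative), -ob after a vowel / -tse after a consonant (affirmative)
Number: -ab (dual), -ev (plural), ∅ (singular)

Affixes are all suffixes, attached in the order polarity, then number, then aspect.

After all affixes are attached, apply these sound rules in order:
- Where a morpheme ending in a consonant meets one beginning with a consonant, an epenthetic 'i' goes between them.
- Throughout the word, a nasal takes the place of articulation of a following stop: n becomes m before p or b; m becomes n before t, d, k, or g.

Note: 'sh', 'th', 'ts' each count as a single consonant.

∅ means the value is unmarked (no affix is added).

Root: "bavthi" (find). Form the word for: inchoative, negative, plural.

polarity = negative: zero marking, form stays bavthi.
Attach number plural -ev → bavthiev.
Attach aspect inchoative -shish → bavthievshish.
Apply epenthesis: bavthievshish → bavthievishish.
Nasal assimilation: no change.

bavthievishish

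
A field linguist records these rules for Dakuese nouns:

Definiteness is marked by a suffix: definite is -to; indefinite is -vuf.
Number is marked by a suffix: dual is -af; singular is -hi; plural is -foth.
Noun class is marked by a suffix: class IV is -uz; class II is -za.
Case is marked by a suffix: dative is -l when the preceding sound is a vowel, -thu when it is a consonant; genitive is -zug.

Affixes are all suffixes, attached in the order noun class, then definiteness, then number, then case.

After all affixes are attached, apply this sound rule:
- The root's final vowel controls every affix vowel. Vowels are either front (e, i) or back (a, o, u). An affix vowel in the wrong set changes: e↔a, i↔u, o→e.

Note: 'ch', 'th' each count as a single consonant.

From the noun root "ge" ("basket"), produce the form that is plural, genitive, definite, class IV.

geiztefethzig

Attach noun class class IV -uz → geuz.
Attach definiteness definite -to → geuzto.
Attach number plural -foth → geuztofoth.
Attach case genitive -zug → geuztofothzug.
Apply vowel harmony: geuztofothzug → geiztefethzig.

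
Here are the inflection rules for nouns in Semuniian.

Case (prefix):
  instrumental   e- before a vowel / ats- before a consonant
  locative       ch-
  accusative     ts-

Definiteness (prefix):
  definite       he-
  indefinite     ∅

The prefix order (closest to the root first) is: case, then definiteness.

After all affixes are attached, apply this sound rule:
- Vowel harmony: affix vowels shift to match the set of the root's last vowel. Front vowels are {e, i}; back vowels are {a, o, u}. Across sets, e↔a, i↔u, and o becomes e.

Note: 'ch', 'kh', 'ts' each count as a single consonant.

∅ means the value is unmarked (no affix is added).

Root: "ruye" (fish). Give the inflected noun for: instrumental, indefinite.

Attach case instrumental ats- (before consonant 'r') → atsruye.
definiteness = indefinite: zero marking, form stays atsruye.
Apply vowel harmony: atsruye → etsruye.

etsruye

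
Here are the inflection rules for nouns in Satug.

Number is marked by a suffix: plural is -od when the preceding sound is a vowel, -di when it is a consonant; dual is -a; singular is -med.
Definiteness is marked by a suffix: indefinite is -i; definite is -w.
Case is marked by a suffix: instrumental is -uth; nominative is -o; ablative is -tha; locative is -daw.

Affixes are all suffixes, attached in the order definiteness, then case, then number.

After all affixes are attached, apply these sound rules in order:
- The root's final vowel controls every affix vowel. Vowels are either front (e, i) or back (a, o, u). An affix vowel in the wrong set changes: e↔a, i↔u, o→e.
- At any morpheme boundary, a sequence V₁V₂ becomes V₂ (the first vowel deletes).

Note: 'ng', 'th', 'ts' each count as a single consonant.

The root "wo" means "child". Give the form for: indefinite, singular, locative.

Attach definiteness indefinite -i → woi.
Attach case locative -daw → woidaw.
Attach number singular -med → woidawmed.
Apply vowel harmony: woidawmed → woudawmad.
Apply vowel deletion: woudawmad → wudawmad.

wudawmad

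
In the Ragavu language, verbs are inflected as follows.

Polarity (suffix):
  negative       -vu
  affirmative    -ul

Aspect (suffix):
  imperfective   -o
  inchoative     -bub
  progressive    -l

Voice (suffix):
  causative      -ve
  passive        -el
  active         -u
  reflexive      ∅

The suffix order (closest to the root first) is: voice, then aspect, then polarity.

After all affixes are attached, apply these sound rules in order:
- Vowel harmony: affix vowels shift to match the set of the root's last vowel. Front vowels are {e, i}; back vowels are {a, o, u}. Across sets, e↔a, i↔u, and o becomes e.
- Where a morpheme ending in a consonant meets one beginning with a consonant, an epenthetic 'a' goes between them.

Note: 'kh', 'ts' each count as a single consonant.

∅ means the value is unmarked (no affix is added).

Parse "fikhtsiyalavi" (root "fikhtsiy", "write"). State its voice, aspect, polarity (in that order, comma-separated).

reflexive, progressive, negative

Segment: fikhtsiy-l-vu.
voice: ∅ → reflexive.
aspect: -l → progressive.
polarity: -vu → negative.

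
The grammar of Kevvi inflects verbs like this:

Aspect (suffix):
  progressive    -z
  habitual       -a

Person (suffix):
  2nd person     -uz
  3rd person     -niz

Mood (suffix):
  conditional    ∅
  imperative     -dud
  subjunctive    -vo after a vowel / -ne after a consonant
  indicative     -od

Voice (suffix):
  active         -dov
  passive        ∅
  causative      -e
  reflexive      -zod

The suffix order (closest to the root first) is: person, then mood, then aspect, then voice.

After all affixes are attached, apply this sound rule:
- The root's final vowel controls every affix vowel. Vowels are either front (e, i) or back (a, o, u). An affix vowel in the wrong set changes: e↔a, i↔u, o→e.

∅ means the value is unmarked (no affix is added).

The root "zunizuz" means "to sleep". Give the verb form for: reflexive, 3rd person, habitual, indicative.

Attach person 3rd person -niz → zunizuzniz.
Attach mood indicative -od → zunizuznizod.
Attach aspect habitual -a → zunizuznizoda.
Attach voice reflexive -zod → zunizuznizodazod.
Apply vowel harmony: zunizuznizodazod → zunizuznuzodazod.

zunizuznuzodazod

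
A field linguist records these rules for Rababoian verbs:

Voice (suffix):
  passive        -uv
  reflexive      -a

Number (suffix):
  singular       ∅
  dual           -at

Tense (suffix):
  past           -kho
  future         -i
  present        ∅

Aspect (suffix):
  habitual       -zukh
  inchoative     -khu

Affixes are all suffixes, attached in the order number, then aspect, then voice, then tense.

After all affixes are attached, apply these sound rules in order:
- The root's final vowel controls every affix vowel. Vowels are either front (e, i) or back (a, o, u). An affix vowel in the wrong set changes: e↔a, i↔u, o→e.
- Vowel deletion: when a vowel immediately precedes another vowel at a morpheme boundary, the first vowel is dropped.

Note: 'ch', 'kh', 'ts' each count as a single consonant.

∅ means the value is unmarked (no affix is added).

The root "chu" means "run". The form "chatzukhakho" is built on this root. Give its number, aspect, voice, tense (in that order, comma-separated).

Segment: chu-at-zukh-a-kho.
number: -at → dual.
aspect: -zukh → habitual.
voice: -a → reflexive.
tense: -kho → past.

dual, habitual, reflexive, past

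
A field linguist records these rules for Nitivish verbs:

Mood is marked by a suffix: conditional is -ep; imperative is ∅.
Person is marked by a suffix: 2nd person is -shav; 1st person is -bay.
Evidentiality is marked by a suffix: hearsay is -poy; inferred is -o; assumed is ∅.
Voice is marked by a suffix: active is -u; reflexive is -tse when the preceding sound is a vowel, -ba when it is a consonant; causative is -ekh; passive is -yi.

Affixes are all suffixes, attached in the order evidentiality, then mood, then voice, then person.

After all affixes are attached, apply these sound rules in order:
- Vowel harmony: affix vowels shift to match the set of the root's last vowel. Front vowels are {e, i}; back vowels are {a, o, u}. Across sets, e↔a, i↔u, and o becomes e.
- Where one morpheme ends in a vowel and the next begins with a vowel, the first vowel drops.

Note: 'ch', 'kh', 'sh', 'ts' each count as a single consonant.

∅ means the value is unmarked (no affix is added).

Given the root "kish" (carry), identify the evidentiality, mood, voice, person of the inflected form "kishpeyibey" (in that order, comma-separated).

hearsay, imperative, active, 1st person

Segment: kish-poy-u-bay.
evidentiality: -poy → hearsay.
mood: ∅ → imperative.
voice: -u → active.
person: -bay → 1st person.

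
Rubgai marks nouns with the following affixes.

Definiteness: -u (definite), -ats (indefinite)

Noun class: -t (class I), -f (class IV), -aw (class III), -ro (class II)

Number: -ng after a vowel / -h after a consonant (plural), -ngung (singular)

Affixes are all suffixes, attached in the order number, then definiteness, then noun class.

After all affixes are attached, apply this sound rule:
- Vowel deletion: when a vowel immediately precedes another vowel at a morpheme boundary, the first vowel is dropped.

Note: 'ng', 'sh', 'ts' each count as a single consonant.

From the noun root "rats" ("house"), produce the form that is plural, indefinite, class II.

ratshatsro

Attach number plural -h (after consonant 'ts') → ratsh.
Attach definiteness indefinite -ats → ratshats.
Attach noun class class II -ro → ratshatsro.
Vowel deletion: no change.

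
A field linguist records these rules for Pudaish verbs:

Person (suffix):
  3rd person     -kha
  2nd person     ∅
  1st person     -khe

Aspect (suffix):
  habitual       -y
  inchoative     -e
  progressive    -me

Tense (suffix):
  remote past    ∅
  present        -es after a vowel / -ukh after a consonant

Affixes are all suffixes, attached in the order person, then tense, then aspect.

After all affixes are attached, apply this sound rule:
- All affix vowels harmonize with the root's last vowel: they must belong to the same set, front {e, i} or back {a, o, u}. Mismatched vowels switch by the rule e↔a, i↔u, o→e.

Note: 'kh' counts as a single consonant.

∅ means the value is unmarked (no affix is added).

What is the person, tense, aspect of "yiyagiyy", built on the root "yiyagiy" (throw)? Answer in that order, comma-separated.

2nd person, remote past, habitual

Segment: yiyagiy-y.
person: ∅ → 2nd person.
tense: ∅ → remote past.
aspect: -y → habitual.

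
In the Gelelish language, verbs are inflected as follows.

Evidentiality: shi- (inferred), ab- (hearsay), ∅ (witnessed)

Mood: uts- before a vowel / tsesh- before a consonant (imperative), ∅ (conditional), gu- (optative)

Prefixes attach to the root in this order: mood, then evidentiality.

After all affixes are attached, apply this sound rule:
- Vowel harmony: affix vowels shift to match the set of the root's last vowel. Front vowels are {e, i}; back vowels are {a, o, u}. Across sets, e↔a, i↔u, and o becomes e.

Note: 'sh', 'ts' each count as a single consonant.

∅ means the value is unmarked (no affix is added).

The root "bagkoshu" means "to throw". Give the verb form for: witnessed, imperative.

Attach mood imperative tsesh- (before consonant 'b') → tseshbagkoshu.
evidentiality = witnessed: zero marking, form stays tseshbagkoshu.
Apply vowel harmony: tseshbagkoshu → tsashbagkoshu.

tsashbagkoshu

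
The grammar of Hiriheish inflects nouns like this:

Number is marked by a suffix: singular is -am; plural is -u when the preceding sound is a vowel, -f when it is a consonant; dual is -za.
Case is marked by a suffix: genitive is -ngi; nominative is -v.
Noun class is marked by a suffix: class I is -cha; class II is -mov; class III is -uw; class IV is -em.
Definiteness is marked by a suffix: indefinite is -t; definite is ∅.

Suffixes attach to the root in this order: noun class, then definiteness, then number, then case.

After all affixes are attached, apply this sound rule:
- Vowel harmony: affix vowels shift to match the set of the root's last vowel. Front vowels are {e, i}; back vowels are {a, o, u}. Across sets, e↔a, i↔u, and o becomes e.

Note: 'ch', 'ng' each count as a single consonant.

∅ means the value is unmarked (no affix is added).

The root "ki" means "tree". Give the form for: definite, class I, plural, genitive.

Attach noun class class I -cha → kicha.
definiteness = definite: zero marking, form stays kicha.
Attach number plural -u (after vowel 'a') → kichau.
Attach case genitive -ngi → kichaungi.
Apply vowel harmony: kichaungi → kicheingi.

kicheingi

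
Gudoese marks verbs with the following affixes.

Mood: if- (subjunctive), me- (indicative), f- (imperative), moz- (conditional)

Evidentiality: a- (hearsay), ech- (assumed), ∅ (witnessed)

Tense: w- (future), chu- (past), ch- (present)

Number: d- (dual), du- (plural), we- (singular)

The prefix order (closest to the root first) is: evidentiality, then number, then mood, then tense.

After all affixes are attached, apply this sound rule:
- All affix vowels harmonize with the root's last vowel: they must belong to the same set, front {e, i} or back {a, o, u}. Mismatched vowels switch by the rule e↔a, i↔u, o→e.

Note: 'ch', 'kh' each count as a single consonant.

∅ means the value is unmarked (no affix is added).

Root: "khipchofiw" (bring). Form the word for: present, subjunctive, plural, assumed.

Attach evidentiality assumed ech- → echkhipchofiw.
Attach number plural du- → duechkhipchofiw.
Attach mood subjunctive if- → ifduechkhipchofiw.
Attach tense present ch- → chifduechkhipchofiw.
Apply vowel harmony: chifduechkhipchofiw → chifdiechkhipchofiw.

chifdiechkhipchofiw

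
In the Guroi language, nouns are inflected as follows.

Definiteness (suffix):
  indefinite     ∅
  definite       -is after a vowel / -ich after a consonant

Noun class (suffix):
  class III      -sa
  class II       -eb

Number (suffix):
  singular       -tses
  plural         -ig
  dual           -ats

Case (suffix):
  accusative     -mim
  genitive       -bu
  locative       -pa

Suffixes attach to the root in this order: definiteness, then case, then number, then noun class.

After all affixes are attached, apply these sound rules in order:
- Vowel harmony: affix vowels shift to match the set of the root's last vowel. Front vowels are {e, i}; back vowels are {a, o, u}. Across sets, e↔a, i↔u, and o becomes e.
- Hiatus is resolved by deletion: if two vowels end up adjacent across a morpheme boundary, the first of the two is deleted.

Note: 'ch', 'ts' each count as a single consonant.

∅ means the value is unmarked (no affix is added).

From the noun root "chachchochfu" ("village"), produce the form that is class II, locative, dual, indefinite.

chachchochfupatsab

definiteness = indefinite: zero marking, form stays chachchochfu.
Attach case locative -pa → chachchochfupa.
Attach number dual -ats → chachchochfupaats.
Attach noun class class II -eb → chachchochfupaatseb.
Apply vowel harmony: chachchochfupaatseb → chachchochfupaatsab.
Apply vowel deletion: chachchochfupaatsab → chachchochfupatsab.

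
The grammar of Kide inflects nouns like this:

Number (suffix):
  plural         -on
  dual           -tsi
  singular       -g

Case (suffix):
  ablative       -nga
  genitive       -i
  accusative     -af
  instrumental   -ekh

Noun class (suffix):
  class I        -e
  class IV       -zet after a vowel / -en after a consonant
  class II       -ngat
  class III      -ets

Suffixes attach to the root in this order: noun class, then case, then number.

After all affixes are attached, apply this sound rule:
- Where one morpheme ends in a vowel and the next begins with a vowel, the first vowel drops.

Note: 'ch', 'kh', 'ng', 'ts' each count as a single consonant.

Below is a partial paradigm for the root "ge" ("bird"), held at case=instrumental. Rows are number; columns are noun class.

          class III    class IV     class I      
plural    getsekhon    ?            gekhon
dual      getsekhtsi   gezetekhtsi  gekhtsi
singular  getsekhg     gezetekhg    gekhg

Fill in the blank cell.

Attach noun class class IV -zet (after vowel 'e') → gezet.
Attach case instrumental -ekh → gezetekh.
Attach number plural -on → gezetekhon.
Vowel deletion: no change.

gezetekhon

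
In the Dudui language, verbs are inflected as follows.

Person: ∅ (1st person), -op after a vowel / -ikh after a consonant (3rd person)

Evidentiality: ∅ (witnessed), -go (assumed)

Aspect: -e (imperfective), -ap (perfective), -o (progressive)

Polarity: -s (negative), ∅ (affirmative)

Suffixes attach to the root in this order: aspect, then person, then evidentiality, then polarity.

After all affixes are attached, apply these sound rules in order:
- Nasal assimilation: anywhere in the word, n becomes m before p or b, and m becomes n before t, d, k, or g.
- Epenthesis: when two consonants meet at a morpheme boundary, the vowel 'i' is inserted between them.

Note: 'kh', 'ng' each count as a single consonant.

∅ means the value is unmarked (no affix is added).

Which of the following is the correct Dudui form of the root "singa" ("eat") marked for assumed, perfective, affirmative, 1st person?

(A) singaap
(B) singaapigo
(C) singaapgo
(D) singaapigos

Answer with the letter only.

Attach aspect perfective -ap → singaap.
person = 1st person: zero marking, form stays singaap.
Attach evidentiality assumed -go → singaapgo.
polarity = affirmative: zero marking, form stays singaapgo.
Nasal assimilation: no change.
Apply epenthesis: singaapgo → singaapigo.
So the correct form is singaapigo, option (B).
(D) singaapigos is wrong: it uses negative instead of affirmative for polarity.
(C) singaapgo is wrong: it fails to apply the sound rule(s).
(A) singaap is wrong: it uses witnessed instead of assumed for evidentiality.

B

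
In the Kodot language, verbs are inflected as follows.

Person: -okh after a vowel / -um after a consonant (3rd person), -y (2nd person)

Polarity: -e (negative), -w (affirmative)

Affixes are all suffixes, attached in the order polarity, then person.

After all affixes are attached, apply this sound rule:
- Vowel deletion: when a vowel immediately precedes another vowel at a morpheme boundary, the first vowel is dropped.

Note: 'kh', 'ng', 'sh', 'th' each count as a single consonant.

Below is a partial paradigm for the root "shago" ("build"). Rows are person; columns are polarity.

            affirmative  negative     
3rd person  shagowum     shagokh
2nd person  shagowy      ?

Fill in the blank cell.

Attach polarity negative -e → shagoe.
Attach person 2nd person -y → shagoey.
Apply vowel deletion: shagoey → shagey.

shagey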